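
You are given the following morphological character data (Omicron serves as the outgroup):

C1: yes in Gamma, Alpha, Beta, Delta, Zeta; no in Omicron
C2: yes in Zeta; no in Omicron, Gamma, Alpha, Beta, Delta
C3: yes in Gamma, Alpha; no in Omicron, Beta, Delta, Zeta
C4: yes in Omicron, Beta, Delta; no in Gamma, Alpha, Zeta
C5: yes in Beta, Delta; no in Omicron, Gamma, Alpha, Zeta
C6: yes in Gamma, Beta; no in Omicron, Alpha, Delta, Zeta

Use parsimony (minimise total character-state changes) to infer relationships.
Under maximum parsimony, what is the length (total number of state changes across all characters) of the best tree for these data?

Character polarity is set by the outgroup: the derived state is whichever differs from the outgroup's state, so for C4 the derived state is 'no', and for the remaining characters it is 'yes'.
All ingroup taxa share the derived state 'yes' for C1; it defines the ingroup but does not resolve relationships within it.
C2: derived state 'yes' in Zeta only — an autapomorphy, so it tells us nothing about relationships among taxa.
C3: derived state 'yes' in Alpha and Gamma only — synapomorphy for {Alpha, Gamma}.
C4: derived state 'no' in Alpha, Gamma, and Zeta only — synapomorphy for {Alpha, Gamma, Zeta}.
Only Beta and Delta show the derived state 'yes' for C5, supporting them as a clade.
C6 groups Beta and Gamma, which is incompatible with the clades supported by the remaining characters; treating it as convergent (homoplasy) costs fewer steps than any alternative tree.
Most parsimonious ingroup topology: (((Gamma,Alpha),Zeta),(Beta,Delta)).
Changes per character on this tree: C1: 1; C2: 1; C3: 1; C4: 1; C5: 1; C6: 2.
Total = 7.

7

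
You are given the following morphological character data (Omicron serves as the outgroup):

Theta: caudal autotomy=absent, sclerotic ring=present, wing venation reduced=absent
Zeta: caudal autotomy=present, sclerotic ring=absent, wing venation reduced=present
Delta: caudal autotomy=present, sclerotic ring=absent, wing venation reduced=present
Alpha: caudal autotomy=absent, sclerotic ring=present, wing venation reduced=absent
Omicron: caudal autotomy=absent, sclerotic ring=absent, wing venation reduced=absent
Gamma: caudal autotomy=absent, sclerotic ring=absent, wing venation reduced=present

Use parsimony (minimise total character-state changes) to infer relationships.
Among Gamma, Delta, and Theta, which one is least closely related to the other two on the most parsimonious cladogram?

Theta

The outgroup has state 'absent' for every character, so 'present' is the derived state throughout.
caudal autotomy (derived state 'present') is shared by Delta and Zeta — a synapomorphy uniting that clade.
sclerotic ring (derived state 'present') is shared by Alpha and Theta — a synapomorphy uniting that clade.
wing venation reduced (derived state 'present') is shared by Delta, Gamma, and Zeta — a synapomorphy uniting that clade.
Most parsimonious ingroup topology: ((Alpha,Theta),((Zeta,Delta),Gamma)).
Delta and Gamma share a more recent common ancestor with each other than either does with Theta, so Theta is the least closely related of the three.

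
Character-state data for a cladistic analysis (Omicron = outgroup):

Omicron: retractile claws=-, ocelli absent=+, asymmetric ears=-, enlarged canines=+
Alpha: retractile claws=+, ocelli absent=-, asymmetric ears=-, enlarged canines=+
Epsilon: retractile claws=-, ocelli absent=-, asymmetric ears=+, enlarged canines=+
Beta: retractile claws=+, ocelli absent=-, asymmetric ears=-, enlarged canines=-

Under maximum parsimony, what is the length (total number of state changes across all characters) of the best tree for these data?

4

Character polarity is set by the outgroup: the derived state is whichever differs from the outgroup's state, so for ocelli absent, enlarged canines the derived state is '-', and for the remaining characters it is '+'.
retractile claws (derived state '+') is shared by Alpha and Beta — a synapomorphy uniting that clade.
All ingroup taxa share the derived state '-' for ocelli absent; it defines the ingroup but does not resolve relationships within it.
asymmetric ears (derived state '+') is unique to Epsilon (autapomorphy; uninformative for grouping).
enlarged canines: derived state '-' in Beta only — an autapomorphy, so it tells us nothing about relationships among taxa.
Most parsimonious ingroup topology: ((Alpha,Beta),Epsilon).
Changes per character on this tree: retractile claws: 1; ocelli absent: 1; asymmetric ears: 1; enlarged canines: 1.
Total = 4.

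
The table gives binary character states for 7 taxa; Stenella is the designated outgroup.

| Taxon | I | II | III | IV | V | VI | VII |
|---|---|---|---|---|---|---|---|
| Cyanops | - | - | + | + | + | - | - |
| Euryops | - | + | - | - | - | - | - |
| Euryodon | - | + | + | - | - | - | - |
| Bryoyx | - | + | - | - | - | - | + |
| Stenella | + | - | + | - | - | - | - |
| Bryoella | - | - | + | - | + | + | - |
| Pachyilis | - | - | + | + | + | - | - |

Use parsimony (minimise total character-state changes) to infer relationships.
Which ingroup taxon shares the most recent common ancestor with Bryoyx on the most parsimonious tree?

Euryops

Character polarity is set by the outgroup: the derived state is whichever differs from the outgroup's state, so for I, III the derived state is '-', and for the remaining characters it is '+'.
All ingroup taxa share the derived state '-' for I; it defines the ingroup but does not resolve relationships within it.
Only Bryoyx, Euryodon, and Euryops show the derived state '+' for II, supporting them as a clade.
III: derived state '-' in Bryoyx and Euryops only — synapomorphy for {Bryoyx, Euryops}.
Only Cyanops and Pachyilis show the derived state '+' for IV, supporting them as a clade.
Only Bryoella, Cyanops, and Pachyilis show the derived state '+' for V, supporting them as a clade.
VI (derived state '+') is unique to Bryoella (autapomorphy; uninformative for grouping).
VII: derived state '+' in Bryoyx only — an autapomorphy, so it tells us nothing about relationships among taxa.
Most parsimonious ingroup topology: (((Pachyilis,Cyanops),Bryoella),((Bryoyx,Euryops),Euryodon)).
Bryoyx and Euryops form a cherry on this tree, so they are sister taxa.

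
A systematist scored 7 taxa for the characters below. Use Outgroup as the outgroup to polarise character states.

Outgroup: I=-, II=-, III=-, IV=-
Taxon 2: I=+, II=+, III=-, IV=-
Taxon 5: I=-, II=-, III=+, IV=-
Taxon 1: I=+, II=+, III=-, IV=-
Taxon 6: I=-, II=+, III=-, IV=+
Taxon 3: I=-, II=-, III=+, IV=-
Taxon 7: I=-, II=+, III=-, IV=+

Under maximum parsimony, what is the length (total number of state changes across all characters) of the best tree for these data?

The outgroup has state '-' for every character, so '+' is the derived state throughout.
I: derived state '+' in Taxon 1 and Taxon 2 only — synapomorphy for {Taxon 1, Taxon 2}.
Only Taxon 1, Taxon 2, Taxon 6, and Taxon 7 show the derived state '+' for II, supporting them as a clade.
III (derived state '+') is shared by Taxon 3 and Taxon 5 — a synapomorphy uniting that clade.
IV: derived state '+' in Taxon 6 and Taxon 7 only — synapomorphy for {Taxon 6, Taxon 7}.
Most parsimonious ingroup topology: (((Taxon 2,Taxon 1),(Taxon 6,Taxon 7)),(Taxon 5,Taxon 3)).
Changes per character on this tree: I: 1; II: 1; III: 1; IV: 1.
Total = 4.

4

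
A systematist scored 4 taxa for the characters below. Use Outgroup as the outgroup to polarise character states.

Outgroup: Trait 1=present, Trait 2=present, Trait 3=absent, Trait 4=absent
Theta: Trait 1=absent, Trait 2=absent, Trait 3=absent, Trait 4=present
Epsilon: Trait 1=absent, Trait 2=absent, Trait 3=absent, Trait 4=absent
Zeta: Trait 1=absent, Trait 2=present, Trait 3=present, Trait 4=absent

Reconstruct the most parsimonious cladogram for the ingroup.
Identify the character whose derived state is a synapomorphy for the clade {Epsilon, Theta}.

Character polarity is set by the outgroup: the derived state is whichever differs from the outgroup's state, so for Trait 1, Trait 2 the derived state is 'absent', and for the remaining characters it is 'present'.
Trait 1 (derived state 'absent') is shared by all ingroup taxa — unites the whole ingroup.
Trait 2 (derived state 'absent') is shared by Epsilon and Theta — a synapomorphy uniting that clade.
Trait 3 (derived state 'present') is unique to Zeta (autapomorphy; uninformative for grouping).
Trait 4: derived state 'present' in Theta only — an autapomorphy, so it tells us nothing about relationships among taxa.
Most parsimonious ingroup topology: ((Theta,Epsilon),Zeta).
The clade {Epsilon, Theta} is supported by Trait 2: its derived state 'absent' occurs in exactly those taxa and in no other taxon (including the outgroup).

Trait 2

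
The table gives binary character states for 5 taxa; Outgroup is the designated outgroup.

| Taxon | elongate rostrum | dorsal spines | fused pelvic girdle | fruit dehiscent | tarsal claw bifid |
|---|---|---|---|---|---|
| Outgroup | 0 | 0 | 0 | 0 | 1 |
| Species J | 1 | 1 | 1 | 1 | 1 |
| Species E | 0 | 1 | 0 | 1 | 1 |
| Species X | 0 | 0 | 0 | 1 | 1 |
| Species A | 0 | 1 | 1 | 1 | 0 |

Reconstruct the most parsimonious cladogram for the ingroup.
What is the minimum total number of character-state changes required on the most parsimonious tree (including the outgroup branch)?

Character polarity is set by the outgroup: the derived state is whichever differs from the outgroup's state, so for tarsal claw bifid the derived state is '0', and for the remaining characters it is '1'.
elongate rostrum: derived state '1' in Species J only — an autapomorphy, so it tells us nothing about relationships among taxa.
Only Species A, Species E, and Species J show the derived state '1' for dorsal spines, supporting them as a clade.
fused pelvic girdle (derived state '1') is shared by Species A and Species J — a synapomorphy uniting that clade.
All ingroup taxa share the derived state '1' for fruit dehiscent; it defines the ingroup but does not resolve relationships within it.
tarsal claw bifid: derived state '0' in Species A only — an autapomorphy, so it tells us nothing about relationships among taxa.
Most parsimonious ingroup topology: (((Species J,Species A),Species E),Species X).
Changes per character on this tree: elongate rostrum: 1; dorsal spines: 1; fused pelvic girdle: 1; fruit dehiscent: 1; tarsal claw bifid: 1.
Total = 5.

5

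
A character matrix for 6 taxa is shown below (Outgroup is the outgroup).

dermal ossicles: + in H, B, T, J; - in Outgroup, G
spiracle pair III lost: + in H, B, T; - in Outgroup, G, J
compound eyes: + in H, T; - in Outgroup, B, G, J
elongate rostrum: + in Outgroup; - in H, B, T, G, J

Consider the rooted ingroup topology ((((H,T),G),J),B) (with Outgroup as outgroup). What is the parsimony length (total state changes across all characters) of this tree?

6

Map each character onto ((((H,T),G),J),B) (rooted by Outgroup) and count the minimum state changes it requires (Fitch parsimony):
dermal ossicles: 2; spiracle pair III lost: 2; compound eyes: 1; elongate rostrum: 1.
Total tree length = 6.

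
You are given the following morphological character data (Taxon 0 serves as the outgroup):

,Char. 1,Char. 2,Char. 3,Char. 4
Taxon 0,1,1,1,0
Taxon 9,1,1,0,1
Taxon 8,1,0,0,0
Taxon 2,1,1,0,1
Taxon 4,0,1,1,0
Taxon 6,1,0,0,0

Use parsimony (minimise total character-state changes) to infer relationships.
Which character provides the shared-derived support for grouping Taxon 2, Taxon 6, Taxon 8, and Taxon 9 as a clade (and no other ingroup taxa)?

Char. 3

Character polarity is set by the outgroup: the derived state is whichever differs from the outgroup's state, so for Char. 1, Char. 2, Char. 3 the derived state is '0', and for the remaining characters it is '1'.
Char. 1 (derived state '0') is unique to Taxon 4 (autapomorphy; uninformative for grouping).
Only Taxon 6 and Taxon 8 show the derived state '0' for Char. 2, supporting them as a clade.
Only Taxon 2, Taxon 6, Taxon 8, and Taxon 9 show the derived state '0' for Char. 3, supporting them as a clade.
Char. 4: derived state '1' in Taxon 2 and Taxon 9 only — synapomorphy for {Taxon 2, Taxon 9}.
Most parsimonious ingroup topology: (((Taxon 9,Taxon 2),(Taxon 8,Taxon 6)),Taxon 4).
The clade {Taxon 2, Taxon 6, Taxon 8, Taxon 9} is supported by Char. 3: its derived state '0' occurs in exactly those taxa and in no other taxon (including the outgroup).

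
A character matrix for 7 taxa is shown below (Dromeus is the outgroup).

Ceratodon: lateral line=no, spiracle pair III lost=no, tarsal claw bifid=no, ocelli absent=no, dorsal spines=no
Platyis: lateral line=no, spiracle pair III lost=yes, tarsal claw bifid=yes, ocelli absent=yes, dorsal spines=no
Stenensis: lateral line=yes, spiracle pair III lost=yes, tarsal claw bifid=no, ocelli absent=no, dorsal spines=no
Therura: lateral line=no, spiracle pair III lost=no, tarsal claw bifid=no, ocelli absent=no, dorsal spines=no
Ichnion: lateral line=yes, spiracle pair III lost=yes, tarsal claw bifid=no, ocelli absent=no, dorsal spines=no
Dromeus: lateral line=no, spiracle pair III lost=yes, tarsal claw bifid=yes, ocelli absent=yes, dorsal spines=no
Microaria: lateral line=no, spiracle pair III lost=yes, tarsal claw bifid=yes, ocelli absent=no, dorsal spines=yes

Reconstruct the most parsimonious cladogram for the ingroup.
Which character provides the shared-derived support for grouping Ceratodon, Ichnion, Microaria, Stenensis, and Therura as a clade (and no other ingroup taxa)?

Character polarity is set by the outgroup: the derived state is whichever differs from the outgroup's state, so for spiracle pair III lost, tarsal claw bifid, ocelli absent the derived state is 'no', and for the remaining characters it is 'yes'.
lateral line (derived state 'yes') is shared by Ichnion and Stenensis — a synapomorphy uniting that clade.
spiracle pair III lost (derived state 'no') is shared by Ceratodon and Therura — a synapomorphy uniting that clade.
tarsal claw bifid (derived state 'no') is shared by Ceratodon, Ichnion, Stenensis, and Therura — a synapomorphy uniting that clade.
ocelli absent: derived state 'no' in Ceratodon, Ichnion, Microaria, Stenensis, and Therura only — synapomorphy for {Ceratodon, Ichnion, Microaria, Stenensis, Therura}.
dorsal spines (derived state 'yes') is unique to Microaria (autapomorphy; uninformative for grouping).
Most parsimonious ingroup topology: (Platyis,(((Stenensis,Ichnion),(Therura,Ceratodon)),Microaria)).
The clade {Ceratodon, Ichnion, Microaria, Stenensis, Therura} is supported by ocelli absent: its derived state 'no' occurs in exactly those taxa and in no other taxon (including the outgroup).

ocelli absent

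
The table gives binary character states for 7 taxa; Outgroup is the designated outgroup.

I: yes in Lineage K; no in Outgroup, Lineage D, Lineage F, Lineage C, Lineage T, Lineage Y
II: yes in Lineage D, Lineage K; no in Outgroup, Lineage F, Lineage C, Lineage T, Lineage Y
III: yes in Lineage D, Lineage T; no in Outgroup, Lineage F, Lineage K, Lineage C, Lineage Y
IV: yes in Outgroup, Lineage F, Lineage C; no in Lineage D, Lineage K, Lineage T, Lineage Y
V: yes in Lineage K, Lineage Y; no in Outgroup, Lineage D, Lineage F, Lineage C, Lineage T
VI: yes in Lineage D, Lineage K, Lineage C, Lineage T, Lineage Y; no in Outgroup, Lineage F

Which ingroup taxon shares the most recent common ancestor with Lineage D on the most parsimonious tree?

Character polarity is set by the outgroup: the derived state is whichever differs from the outgroup's state, so for IV the derived state is 'no', and for the remaining characters it is 'yes'.
I: derived state 'yes' in Lineage K only — an autapomorphy, so it tells us nothing about relationships among taxa.
II (state 'yes') occurs in Lineage D and Lineage K but conflicts with the nesting implied by the other characters — most parsimoniously interpreted as homoplasy.
III: derived state 'yes' in Lineage D and Lineage T only — synapomorphy for {Lineage D, Lineage T}.
IV (derived state 'no') is shared by Lineage D, Lineage K, Lineage T, and Lineage Y — a synapomorphy uniting that clade.
Only Lineage K and Lineage Y show the derived state 'yes' for V, supporting them as a clade.
VI: derived state 'yes' in Lineage C, Lineage D, Lineage K, Lineage T, and Lineage Y only — synapomorphy for {Lineage C, Lineage D, Lineage K, Lineage T, Lineage Y}.
Most parsimonious ingroup topology: ((((Lineage D,Lineage T),(Lineage K,Lineage Y)),Lineage C),Lineage F).
Lineage D and Lineage T form a cherry on this tree, so they are sister taxa.

Lineage T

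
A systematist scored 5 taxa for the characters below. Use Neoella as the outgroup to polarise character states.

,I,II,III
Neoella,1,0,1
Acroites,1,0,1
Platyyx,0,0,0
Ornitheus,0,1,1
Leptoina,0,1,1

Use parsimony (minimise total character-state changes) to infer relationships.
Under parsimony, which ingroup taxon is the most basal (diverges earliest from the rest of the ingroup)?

Character polarity is set by the outgroup: the derived state is whichever differs from the outgroup's state, so for I, III the derived state is '0', and for the remaining characters it is '1'.
Only Leptoina, Ornitheus, and Platyyx show the derived state '0' for I, supporting them as a clade.
Only Leptoina and Ornitheus show the derived state '1' for II, supporting them as a clade.
III (derived state '0') is unique to Platyyx (autapomorphy; uninformative for grouping).
Most parsimonious ingroup topology: (Acroites,(Platyyx,(Ornitheus,Leptoina))).
Acroites is sister to the clade containing all other ingroup taxa, so it is the earliest-diverging (most basal) ingroup lineage.

Acroites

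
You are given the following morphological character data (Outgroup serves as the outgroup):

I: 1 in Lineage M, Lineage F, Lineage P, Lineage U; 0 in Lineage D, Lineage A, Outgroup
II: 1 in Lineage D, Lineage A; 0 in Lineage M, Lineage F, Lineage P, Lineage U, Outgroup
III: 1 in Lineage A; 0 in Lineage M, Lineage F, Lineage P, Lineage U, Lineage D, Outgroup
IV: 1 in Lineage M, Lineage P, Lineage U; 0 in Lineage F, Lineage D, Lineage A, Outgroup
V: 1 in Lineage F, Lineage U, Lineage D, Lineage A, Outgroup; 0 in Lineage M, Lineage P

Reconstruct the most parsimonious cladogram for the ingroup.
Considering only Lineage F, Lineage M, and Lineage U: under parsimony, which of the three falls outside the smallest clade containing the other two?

Lineage F

Character polarity is set by the outgroup: the derived state is whichever differs from the outgroup's state, so for V the derived state is '0', and for the remaining characters it is '1'.
I: derived state '1' in Lineage F, Lineage M, Lineage P, and Lineage U only — synapomorphy for {Lineage F, Lineage M, Lineage P, Lineage U}.
II (derived state '1') is shared by Lineage A and Lineage D — a synapomorphy uniting that clade.
III: derived state '1' in Lineage A only — an autapomorphy, so it tells us nothing about relationships among taxa.
IV: derived state '1' in Lineage M, Lineage P, and Lineage U only — synapomorphy for {Lineage M, Lineage P, Lineage U}.
Only Lineage M and Lineage P show the derived state '0' for V, supporting them as a clade.
Most parsimonious ingroup topology: ((Lineage F,((Lineage P,Lineage M),Lineage U)),(Lineage D,Lineage A)).
Lineage M and Lineage U share a more recent common ancestor with each other than either does with Lineage F, so Lineage F is the least closely related of the three.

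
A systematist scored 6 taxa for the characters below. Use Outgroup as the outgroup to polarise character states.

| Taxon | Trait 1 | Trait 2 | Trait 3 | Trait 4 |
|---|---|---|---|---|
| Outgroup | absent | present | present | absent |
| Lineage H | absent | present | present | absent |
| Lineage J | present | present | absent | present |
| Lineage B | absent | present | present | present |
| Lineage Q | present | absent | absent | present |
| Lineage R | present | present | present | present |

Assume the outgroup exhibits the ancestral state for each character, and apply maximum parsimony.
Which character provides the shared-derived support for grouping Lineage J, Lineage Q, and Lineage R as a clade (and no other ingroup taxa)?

Trait 1

Character polarity is set by the outgroup: the derived state is whichever differs from the outgroup's state, so for Trait 2, Trait 3 the derived state is 'absent', and for the remaining characters it is 'present'.
Trait 1: derived state 'present' in Lineage J, Lineage Q, and Lineage R only — synapomorphy for {Lineage J, Lineage Q, Lineage R}.
Trait 2: derived state 'absent' in Lineage Q only — an autapomorphy, so it tells us nothing about relationships among taxa.
Only Lineage J and Lineage Q show the derived state 'absent' for Trait 3, supporting them as a clade.
Only Lineage B, Lineage J, Lineage Q, and Lineage R show the derived state 'present' for Trait 4, supporting them as a clade.
Most parsimonious ingroup topology: (Lineage H,(((Lineage J,Lineage Q),Lineage R),Lineage B)).
The clade {Lineage J, Lineage Q, Lineage R} is supported by Trait 1: its derived state 'present' occurs in exactly those taxa and in no other taxon (including the outgroup).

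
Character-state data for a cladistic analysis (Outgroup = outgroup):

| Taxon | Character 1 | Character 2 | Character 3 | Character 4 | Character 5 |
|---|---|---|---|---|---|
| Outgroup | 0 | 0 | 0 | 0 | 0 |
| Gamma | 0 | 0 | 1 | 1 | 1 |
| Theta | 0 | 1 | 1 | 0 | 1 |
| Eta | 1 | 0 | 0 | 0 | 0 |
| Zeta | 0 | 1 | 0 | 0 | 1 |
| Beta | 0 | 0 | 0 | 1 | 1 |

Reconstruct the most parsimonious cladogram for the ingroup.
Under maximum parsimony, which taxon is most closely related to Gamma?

Beta

The outgroup has state '0' for every character, so '1' is the derived state throughout.
Character 1: derived state '1' in Eta only — an autapomorphy, so it tells us nothing about relationships among taxa.
Character 2: derived state '1' in Theta and Zeta only — synapomorphy for {Theta, Zeta}.
Character 3 (state '1') occurs in Gamma and Theta but conflicts with the nesting implied by the other characters — most parsimoniously interpreted as homoplasy.
Character 4: derived state '1' in Beta and Gamma only — synapomorphy for {Beta, Gamma}.
Character 5: derived state '1' in Beta, Gamma, Theta, and Zeta only — synapomorphy for {Beta, Gamma, Theta, Zeta}.
Most parsimonious ingroup topology: (((Gamma,Beta),(Theta,Zeta)),Eta).
Gamma and Beta form a cherry on this tree, so they are sister taxa.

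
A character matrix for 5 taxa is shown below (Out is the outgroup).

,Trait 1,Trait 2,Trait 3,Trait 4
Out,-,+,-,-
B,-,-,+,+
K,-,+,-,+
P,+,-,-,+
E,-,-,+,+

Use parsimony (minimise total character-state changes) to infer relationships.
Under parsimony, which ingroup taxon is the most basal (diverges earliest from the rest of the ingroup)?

Character polarity is set by the outgroup: the derived state is whichever differs from the outgroup's state, so for Trait 2 the derived state is '-', and for the remaining characters it is '+'.
Trait 1 (derived state '+') is unique to P (autapomorphy; uninformative for grouping).
Trait 2 (derived state '-') is shared by B, E, and P — a synapomorphy uniting that clade.
Trait 3: derived state '+' in B and E only — synapomorphy for {B, E}.
All ingroup taxa share the derived state '+' for Trait 4; it defines the ingroup but does not resolve relationships within it.
Most parsimonious ingroup topology: (((B,E),P),K).
K is sister to the clade containing all other ingroup taxa, so it is the earliest-diverging (most basal) ingroup lineage.

K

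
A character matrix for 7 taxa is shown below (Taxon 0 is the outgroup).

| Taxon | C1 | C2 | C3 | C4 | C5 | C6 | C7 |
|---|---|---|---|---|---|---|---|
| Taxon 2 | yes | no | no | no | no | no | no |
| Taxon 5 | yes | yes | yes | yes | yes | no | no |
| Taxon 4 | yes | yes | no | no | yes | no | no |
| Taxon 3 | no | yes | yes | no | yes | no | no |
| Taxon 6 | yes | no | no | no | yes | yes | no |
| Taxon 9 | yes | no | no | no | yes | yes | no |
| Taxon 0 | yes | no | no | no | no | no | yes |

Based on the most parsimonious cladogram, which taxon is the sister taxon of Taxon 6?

Taxon 9

Character polarity is set by the outgroup: the derived state is whichever differs from the outgroup's state, so for C1, C7 the derived state is 'no', and for the remaining characters it is 'yes'.
C1 (derived state 'no') is unique to Taxon 3 (autapomorphy; uninformative for grouping).
C2: derived state 'yes' in Taxon 3, Taxon 4, and Taxon 5 only — synapomorphy for {Taxon 3, Taxon 4, Taxon 5}.
C3: derived state 'yes' in Taxon 3 and Taxon 5 only — synapomorphy for {Taxon 3, Taxon 5}.
C4 (derived state 'yes') is unique to Taxon 5 (autapomorphy; uninformative for grouping).
C5: derived state 'yes' in Taxon 3, Taxon 4, Taxon 5, Taxon 6, and Taxon 9 only — synapomorphy for {Taxon 3, Taxon 4, Taxon 5, Taxon 6, Taxon 9}.
C6 (derived state 'yes') is shared by Taxon 6 and Taxon 9 — a synapomorphy uniting that clade.
C7 (derived state 'no') is shared by all ingroup taxa — unites the whole ingroup.
Most parsimonious ingroup topology: (((Taxon 6,Taxon 9),((Taxon 5,Taxon 3),Taxon 4)),Taxon 2).
Taxon 6 and Taxon 9 form a cherry on this tree, so they are sister taxa.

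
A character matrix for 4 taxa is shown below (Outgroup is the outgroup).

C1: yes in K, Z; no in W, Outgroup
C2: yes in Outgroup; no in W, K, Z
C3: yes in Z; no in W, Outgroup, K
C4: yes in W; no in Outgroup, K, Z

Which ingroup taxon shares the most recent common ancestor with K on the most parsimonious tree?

Character polarity is set by the outgroup: the derived state is whichever differs from the outgroup's state, so for C2 the derived state is 'no', and for the remaining characters it is 'yes'.
Only K and Z show the derived state 'yes' for C1, supporting them as a clade.
C2 (derived state 'no') is shared by all ingroup taxa — unites the whole ingroup.
C3: derived state 'yes' in Z only — an autapomorphy, so it tells us nothing about relationships among taxa.
C4 (derived state 'yes') is unique to W (autapomorphy; uninformative for grouping).
Most parsimonious ingroup topology: ((Z,K),W).
K and Z form a cherry on this tree, so they are sister taxa.

Z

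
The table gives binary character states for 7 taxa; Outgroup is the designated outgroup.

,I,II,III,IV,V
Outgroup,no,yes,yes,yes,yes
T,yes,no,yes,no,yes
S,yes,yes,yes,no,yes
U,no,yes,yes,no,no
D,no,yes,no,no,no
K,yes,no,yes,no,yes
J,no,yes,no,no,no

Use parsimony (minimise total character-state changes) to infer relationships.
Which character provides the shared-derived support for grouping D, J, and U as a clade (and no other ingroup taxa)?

V

Character polarity is set by the outgroup: the derived state is whichever differs from the outgroup's state, so for II, III, IV, V the derived state is 'no', and for the remaining characters it is 'yes'.
Only K, S, and T show the derived state 'yes' for I, supporting them as a clade.
Only K and T show the derived state 'no' for II, supporting them as a clade.
III: derived state 'no' in D and J only — synapomorphy for {D, J}.
IV (derived state 'no') is shared by all ingroup taxa — unites the whole ingroup.
Only D, J, and U show the derived state 'no' for V, supporting them as a clade.
Most parsimonious ingroup topology: (((T,K),S),(U,(D,J))).
The clade {D, J, U} is supported by V: its derived state 'no' occurs in exactly those taxa and in no other taxon (including the outgroup).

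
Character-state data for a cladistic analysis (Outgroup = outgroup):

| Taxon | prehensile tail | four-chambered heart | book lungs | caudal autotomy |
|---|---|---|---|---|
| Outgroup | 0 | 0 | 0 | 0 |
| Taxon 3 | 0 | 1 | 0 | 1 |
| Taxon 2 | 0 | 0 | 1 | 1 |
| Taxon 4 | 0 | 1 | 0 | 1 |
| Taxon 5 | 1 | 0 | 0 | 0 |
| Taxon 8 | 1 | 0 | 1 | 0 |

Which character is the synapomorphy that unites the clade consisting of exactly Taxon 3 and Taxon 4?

four-chambered heart

The outgroup has state '0' for every character, so '1' is the derived state throughout.
prehensile tail (derived state '1') is shared by Taxon 5 and Taxon 8 — a synapomorphy uniting that clade.
four-chambered heart: derived state '1' in Taxon 3 and Taxon 4 only — synapomorphy for {Taxon 3, Taxon 4}.
book lungs groups Taxon 2 and Taxon 8, which is incompatible with the clades supported by the remaining characters; treating it as convergent (homoplasy) costs fewer steps than any alternative tree.
Only Taxon 2, Taxon 3, and Taxon 4 show the derived state '1' for caudal autotomy, supporting them as a clade.
Most parsimonious ingroup topology: (((Taxon 3,Taxon 4),Taxon 2),(Taxon 5,Taxon 8)).
The clade {Taxon 3, Taxon 4} is supported by four-chambered heart: its derived state '1' occurs in exactly those taxa and in no other taxon (including the outgroup).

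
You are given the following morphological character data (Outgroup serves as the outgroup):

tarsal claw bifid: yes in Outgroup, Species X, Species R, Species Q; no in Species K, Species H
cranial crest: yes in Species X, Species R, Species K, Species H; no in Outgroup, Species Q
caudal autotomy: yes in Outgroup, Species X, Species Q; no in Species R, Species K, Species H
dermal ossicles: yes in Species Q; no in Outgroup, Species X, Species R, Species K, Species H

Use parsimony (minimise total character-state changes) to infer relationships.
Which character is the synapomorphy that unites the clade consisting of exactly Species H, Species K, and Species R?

Character polarity is set by the outgroup: the derived state is whichever differs from the outgroup's state, so for tarsal claw bifid, caudal autotomy the derived state is 'no', and for the remaining characters it is 'yes'.
tarsal claw bifid: derived state 'no' in Species H and Species K only — synapomorphy for {Species H, Species K}.
cranial crest (derived state 'yes') is shared by Species H, Species K, Species R, and Species X — a synapomorphy uniting that clade.
caudal autotomy: derived state 'no' in Species H, Species K, and Species R only — synapomorphy for {Species H, Species K, Species R}.
dermal ossicles (derived state 'yes') is unique to Species Q (autapomorphy; uninformative for grouping).
Most parsimonious ingroup topology: ((Species X,(Species R,(Species K,Species H))),Species Q).
The clade {Species H, Species K, Species R} is supported by caudal autotomy: its derived state 'no' occurs in exactly those taxa and in no other taxon (including the outgroup).

caudal autotomy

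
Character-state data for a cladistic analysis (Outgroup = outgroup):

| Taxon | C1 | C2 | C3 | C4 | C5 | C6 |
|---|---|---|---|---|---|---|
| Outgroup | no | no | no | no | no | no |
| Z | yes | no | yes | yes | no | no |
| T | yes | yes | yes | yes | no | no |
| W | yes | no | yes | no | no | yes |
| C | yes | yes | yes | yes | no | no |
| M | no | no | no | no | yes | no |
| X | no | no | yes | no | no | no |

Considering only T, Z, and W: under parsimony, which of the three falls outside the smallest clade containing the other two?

W

The outgroup has state 'no' for every character, so 'yes' is the derived state throughout.
C1: derived state 'yes' in C, T, W, and Z only — synapomorphy for {C, T, W, Z}.
Only C and T show the derived state 'yes' for C2, supporting them as a clade.
C3 (derived state 'yes') is shared by C, T, W, X, and Z — a synapomorphy uniting that clade.
C4 (derived state 'yes') is shared by C, T, and Z — a synapomorphy uniting that clade.
C5: derived state 'yes' in M only — an autapomorphy, so it tells us nothing about relationships among taxa.
C6 (derived state 'yes') is unique to W (autapomorphy; uninformative for grouping).
Most parsimonious ingroup topology: (M,((W,((T,C),Z)),X)).
T and Z share a more recent common ancestor with each other than either does with W, so W is the least closely related of the three.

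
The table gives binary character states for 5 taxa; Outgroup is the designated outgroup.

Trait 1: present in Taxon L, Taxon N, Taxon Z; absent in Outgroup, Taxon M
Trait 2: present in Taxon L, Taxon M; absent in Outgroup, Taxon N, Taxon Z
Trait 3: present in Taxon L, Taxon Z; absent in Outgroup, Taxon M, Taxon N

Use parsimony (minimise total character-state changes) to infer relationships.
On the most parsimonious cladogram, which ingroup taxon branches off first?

Taxon M

The outgroup has state 'absent' for every character, so 'present' is the derived state throughout.
Trait 1 (derived state 'present') is shared by Taxon L, Taxon N, and Taxon Z — a synapomorphy uniting that clade.
Trait 2 (state 'present') occurs in Taxon L and Taxon M but conflicts with the nesting implied by the other characters — most parsimoniously interpreted as homoplasy.
Trait 3 (derived state 'present') is shared by Taxon L and Taxon Z — a synapomorphy uniting that clade.
Most parsimonious ingroup topology: (((Taxon L,Taxon Z),Taxon N),Taxon M).
Taxon M is sister to the clade containing all other ingroup taxa, so it is the earliest-diverging (most basal) ingroup lineage.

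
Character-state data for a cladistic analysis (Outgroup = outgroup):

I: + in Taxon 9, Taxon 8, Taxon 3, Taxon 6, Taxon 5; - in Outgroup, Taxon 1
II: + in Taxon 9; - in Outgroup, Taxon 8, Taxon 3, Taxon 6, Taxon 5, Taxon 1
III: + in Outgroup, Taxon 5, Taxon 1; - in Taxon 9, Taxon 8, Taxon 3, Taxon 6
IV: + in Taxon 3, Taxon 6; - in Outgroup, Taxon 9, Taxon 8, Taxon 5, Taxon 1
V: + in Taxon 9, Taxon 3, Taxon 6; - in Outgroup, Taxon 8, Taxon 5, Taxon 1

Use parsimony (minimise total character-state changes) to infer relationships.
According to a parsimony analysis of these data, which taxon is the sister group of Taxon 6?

Character polarity is set by the outgroup: the derived state is whichever differs from the outgroup's state, so for III the derived state is '-', and for the remaining characters it is '+'.
I (derived state '+') is shared by Taxon 3, Taxon 5, Taxon 6, Taxon 8, and Taxon 9 — a synapomorphy uniting that clade.
II: derived state '+' in Taxon 9 only — an autapomorphy, so it tells us nothing about relationships among taxa.
III: derived state '-' in Taxon 3, Taxon 6, Taxon 8, and Taxon 9 only — synapomorphy for {Taxon 3, Taxon 6, Taxon 8, Taxon 9}.
IV: derived state '+' in Taxon 3 and Taxon 6 only — synapomorphy for {Taxon 3, Taxon 6}.
V (derived state '+') is shared by Taxon 3, Taxon 6, and Taxon 9 — a synapomorphy uniting that clade.
Most parsimonious ingroup topology: ((((Taxon 9,(Taxon 3,Taxon 6)),Taxon 8),Taxon 5),Taxon 1).
Taxon 6 and Taxon 3 form a cherry on this tree, so they are sister taxa.

Taxon 3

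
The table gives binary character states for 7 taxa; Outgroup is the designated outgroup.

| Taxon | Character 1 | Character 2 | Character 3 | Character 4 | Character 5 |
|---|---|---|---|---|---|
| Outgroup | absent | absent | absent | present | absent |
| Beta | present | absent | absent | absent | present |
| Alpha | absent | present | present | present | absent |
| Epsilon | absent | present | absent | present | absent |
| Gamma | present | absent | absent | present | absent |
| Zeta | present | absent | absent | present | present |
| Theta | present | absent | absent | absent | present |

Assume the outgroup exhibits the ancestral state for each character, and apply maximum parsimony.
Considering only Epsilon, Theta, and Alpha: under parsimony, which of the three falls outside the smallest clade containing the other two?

Theta

Character polarity is set by the outgroup: the derived state is whichever differs from the outgroup's state, so for Character 4 the derived state is 'absent', and for the remaining characters it is 'present'.
Character 1: derived state 'present' in Beta, Gamma, Theta, and Zeta only — synapomorphy for {Beta, Gamma, Theta, Zeta}.
Character 2: derived state 'present' in Alpha and Epsilon only — synapomorphy for {Alpha, Epsilon}.
Character 3 (derived state 'present') is unique to Alpha (autapomorphy; uninformative for grouping).
Character 4 (derived state 'absent') is shared by Beta and Theta — a synapomorphy uniting that clade.
Character 5: derived state 'present' in Beta, Theta, and Zeta only — synapomorphy for {Beta, Theta, Zeta}.
Most parsimonious ingroup topology: ((((Beta,Theta),Zeta),Gamma),(Alpha,Epsilon)).
Epsilon and Alpha share a more recent common ancestor with each other than either does with Theta, so Theta is the least closely related of the three.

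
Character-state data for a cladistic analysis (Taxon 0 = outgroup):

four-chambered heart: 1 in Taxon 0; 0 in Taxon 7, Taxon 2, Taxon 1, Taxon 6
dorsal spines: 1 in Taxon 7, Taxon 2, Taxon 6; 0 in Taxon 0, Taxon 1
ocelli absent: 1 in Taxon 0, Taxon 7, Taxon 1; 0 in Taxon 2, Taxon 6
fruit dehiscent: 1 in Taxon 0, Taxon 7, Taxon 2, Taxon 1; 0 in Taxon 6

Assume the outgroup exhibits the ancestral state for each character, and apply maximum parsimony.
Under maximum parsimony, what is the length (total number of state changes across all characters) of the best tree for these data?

Character polarity is set by the outgroup: the derived state is whichever differs from the outgroup's state, so for four-chambered heart, ocelli absent, fruit dehiscent the derived state is '0', and for the remaining characters it is '1'.
All ingroup taxa share the derived state '0' for four-chambered heart; it defines the ingroup but does not resolve relationships within it.
Only Taxon 2, Taxon 6, and Taxon 7 show the derived state '1' for dorsal spines, supporting them as a clade.
Only Taxon 2 and Taxon 6 show the derived state '0' for ocelli absent, supporting them as a clade.
fruit dehiscent (derived state '0') is unique to Taxon 6 (autapomorphy; uninformative for grouping).
Most parsimonious ingroup topology: ((Taxon 7,(Taxon 2,Taxon 6)),Taxon 1).
Changes per character on this tree: four-chambered heart: 1; dorsal spines: 1; ocelli absent: 1; fruit dehiscent: 1.
Total = 4.

4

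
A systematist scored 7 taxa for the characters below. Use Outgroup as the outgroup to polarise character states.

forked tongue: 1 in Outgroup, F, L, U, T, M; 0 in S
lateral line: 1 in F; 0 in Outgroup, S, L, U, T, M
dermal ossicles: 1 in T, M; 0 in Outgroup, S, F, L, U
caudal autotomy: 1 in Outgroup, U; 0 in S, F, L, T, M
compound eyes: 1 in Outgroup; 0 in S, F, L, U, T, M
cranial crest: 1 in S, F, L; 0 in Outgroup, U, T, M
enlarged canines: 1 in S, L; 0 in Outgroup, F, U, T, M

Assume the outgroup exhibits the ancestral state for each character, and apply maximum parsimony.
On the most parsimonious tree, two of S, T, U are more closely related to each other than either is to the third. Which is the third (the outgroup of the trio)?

Character polarity is set by the outgroup: the derived state is whichever differs from the outgroup's state, so for forked tongue, caudal autotomy, compound eyes the derived state is '0', and for the remaining characters it is '1'.
forked tongue (derived state '0') is unique to S (autapomorphy; uninformative for grouping).
lateral line: derived state '1' in F only — an autapomorphy, so it tells us nothing about relationships among taxa.
dermal ossicles: derived state '1' in M and T only — synapomorphy for {M, T}.
caudal autotomy: derived state '0' in F, L, M, S, and T only — synapomorphy for {F, L, M, S, T}.
All ingroup taxa share the derived state '0' for compound eyes; it defines the ingroup but does not resolve relationships within it.
cranial crest (derived state '1') is shared by F, L, and S — a synapomorphy uniting that clade.
enlarged canines: derived state '1' in L and S only — synapomorphy for {L, S}.
Most parsimonious ingroup topology: ((((S,L),F),(T,M)),U).
T and S share a more recent common ancestor with each other than either does with U, so U is the least closely related of the three.

U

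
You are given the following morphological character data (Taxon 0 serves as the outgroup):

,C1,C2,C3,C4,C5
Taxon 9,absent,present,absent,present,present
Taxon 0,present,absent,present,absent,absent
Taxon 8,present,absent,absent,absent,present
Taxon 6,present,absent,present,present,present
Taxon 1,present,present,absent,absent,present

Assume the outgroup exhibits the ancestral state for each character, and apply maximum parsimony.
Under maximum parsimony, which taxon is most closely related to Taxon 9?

Taxon 1

Character polarity is set by the outgroup: the derived state is whichever differs from the outgroup's state, so for C1, C3 the derived state is 'absent', and for the remaining characters it is 'present'.
C1: derived state 'absent' in Taxon 9 only — an autapomorphy, so it tells us nothing about relationships among taxa.
C2 (derived state 'present') is shared by Taxon 1 and Taxon 9 — a synapomorphy uniting that clade.
C3 (derived state 'absent') is shared by Taxon 1, Taxon 8, and Taxon 9 — a synapomorphy uniting that clade.
C4 (state 'present') occurs in Taxon 6 and Taxon 9 but conflicts with the nesting implied by the other characters — most parsimoniously interpreted as homoplasy.
All ingroup taxa share the derived state 'present' for C5; it defines the ingroup but does not resolve relationships within it.
Most parsimonious ingroup topology: ((Taxon 8,(Taxon 1,Taxon 9)),Taxon 6).
Taxon 9 and Taxon 1 form a cherry on this tree, so they are sister taxa.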